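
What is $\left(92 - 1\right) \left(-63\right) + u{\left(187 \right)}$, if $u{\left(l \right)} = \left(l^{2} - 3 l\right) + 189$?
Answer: $28864$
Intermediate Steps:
$u{\left(l \right)} = 189 + l^{2} - 3 l$
$\left(92 - 1\right) \left(-63\right) + u{\left(187 \right)} = \left(92 - 1\right) \left(-63\right) + \left(189 + 187^{2} - 561\right) = 91 \left(-63\right) + \left(189 + 34969 - 561\right) = -5733 + 34597 = 28864$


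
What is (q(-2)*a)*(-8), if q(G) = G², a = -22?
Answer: 704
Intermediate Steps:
(q(-2)*a)*(-8) = ((-2)²*(-22))*(-8) = (4*(-22))*(-8) = -88*(-8) = 704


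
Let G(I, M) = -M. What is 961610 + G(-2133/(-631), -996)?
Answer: 962606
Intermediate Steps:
961610 + G(-2133/(-631), -996) = 961610 - 1*(-996) = 961610 + 996 = 962606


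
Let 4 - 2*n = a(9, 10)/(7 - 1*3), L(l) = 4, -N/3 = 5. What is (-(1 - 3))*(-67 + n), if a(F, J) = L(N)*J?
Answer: -140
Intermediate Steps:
N = -15 (N = -3*5 = -15)
a(F, J) = 4*J
n = -3 (n = 2 - 4*10/(2*(7 - 1*3)) = 2 - 20/(7 - 3) = 2 - 20/4 = 2 - 1/2*10 = 2 - 5 = -3)
(-(1 - 3))*(-67 + n) = (-(1 - 3))*(-67 - 3) = -1*(-2)*(-70) = 2*(-70) = -140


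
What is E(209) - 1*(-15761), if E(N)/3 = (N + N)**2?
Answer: 539933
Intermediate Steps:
E(N) = 12*N**2 (E(N) = 3*(N + N)**2 = 3*(2*N)**2 = 3*(4*N**2) = 12*N**2)
E(209) - 1*(-15761) = 12*209**2 - 1*(-15761) = 12*43681 + 15761 = 524172 + 15761 = 539933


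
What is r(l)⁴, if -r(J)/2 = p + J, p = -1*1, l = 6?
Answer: 10000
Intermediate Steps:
p = -1
r(J) = 2 - 2*J (r(J) = -2*(-1 + J) = 2 - 2*J)
r(l)⁴ = (2 - 2*6)⁴ = (2 - 12)⁴ = (-10)⁴ = 10000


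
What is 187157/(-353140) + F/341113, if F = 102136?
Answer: -27773378701/120460644820 ≈ -0.23056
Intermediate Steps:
187157/(-353140) + F/341113 = 187157/(-353140) + 102136/341113 = 187157*(-1/353140) + 102136*(1/341113) = -187157/353140 + 102136/341113 = -27773378701/120460644820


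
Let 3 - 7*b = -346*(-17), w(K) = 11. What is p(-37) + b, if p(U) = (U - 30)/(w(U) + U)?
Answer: -152385/182 ≈ -837.28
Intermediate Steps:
p(U) = (-30 + U)/(11 + U) (p(U) = (U - 30)/(11 + U) = (-30 + U)/(11 + U))
b = -5879/7 (b = 3/7 - (-346)*(-17)/7 = 3/7 - ⅐*5882 = 3/7 - 5882/7 = -5879/7 ≈ -839.86)
p(-37) + b = (-30 - 37)/(11 - 37) - 5879/7 = -67/(-26) - 5879/7 = -1/26*(-67) - 5879/7 = 67/26 - 5879/7 = -152385/182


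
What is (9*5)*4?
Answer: 180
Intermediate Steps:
(9*5)*4 = 45*4 = 180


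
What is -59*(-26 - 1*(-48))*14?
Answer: -18172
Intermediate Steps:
-59*(-26 - 1*(-48))*14 = -59*(-26 + 48)*14 = -59*22*14 = -1298*14 = -18172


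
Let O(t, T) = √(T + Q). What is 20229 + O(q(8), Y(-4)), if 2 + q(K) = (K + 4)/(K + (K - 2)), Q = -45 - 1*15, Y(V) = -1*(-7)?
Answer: 20229 + I*√53 ≈ 20229.0 + 7.2801*I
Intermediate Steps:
Y(V) = 7
Q = -60 (Q = -45 - 15 = -60)
q(K) = -2 + (4 + K)/(-2 + 2*K) (q(K) = -2 + (K + 4)/(K + (K - 2)) = -2 + (4 + K)/(K + (-2 + K)) = -2 + (4 + K)/(-2 + 2*K))
O(t, T) = √(-60 + T) (O(t, T) = √(T - 60) = √(-60 + T))
20229 + O(q(8), Y(-4)) = 20229 + √(-60 + 7) = 20229 + √(-53) = 20229 + I*√53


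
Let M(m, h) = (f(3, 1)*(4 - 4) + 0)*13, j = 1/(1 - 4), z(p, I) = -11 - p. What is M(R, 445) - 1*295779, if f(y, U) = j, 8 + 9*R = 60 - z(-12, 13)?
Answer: -295779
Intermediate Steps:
j = -⅓ (j = 1/(-3) = -⅓ ≈ -0.33333)
R = 17/3 (R = -8/9 + (60 - (-11 - 1*(-12)))/9 = -8/9 + (60 - (-11 + 12))/9 = -8/9 + (60 - 1*1)/9 = -8/9 + (60 - 1)/9 = -8/9 + (⅑)*59 = -8/9 + 59/9 = 17/3 ≈ 5.6667)
f(y, U) = -⅓
M(m, h) = 0 (M(m, h) = (-(4 - 4)/3 + 0)*13 = (-⅓*0 + 0)*13 = (0 + 0)*13 = 0*13 = 0)
M(R, 445) - 1*295779 = 0 - 1*295779 = 0 - 295779 = -295779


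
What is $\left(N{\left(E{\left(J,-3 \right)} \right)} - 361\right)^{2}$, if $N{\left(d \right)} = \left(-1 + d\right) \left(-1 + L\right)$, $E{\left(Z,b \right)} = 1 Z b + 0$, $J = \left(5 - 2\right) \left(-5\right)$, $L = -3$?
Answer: $288369$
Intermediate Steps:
$J = -15$ ($J = 3 \left(-5\right) = -15$)
$E{\left(Z,b \right)} = Z b$ ($E{\left(Z,b \right)} = Z b + 0 = Z b$)
$N{\left(d \right)} = 4 - 4 d$ ($N{\left(d \right)} = \left(-1 + d\right) \left(-1 - 3\right) = \left(-1 + d\right) \left(-4\right) = 4 - 4 d$)
$\left(N{\left(E{\left(J,-3 \right)} \right)} - 361\right)^{2} = \left(\left(4 - 4 \left(\left(-15\right) \left(-3\right)\right)\right) - 361\right)^{2} = \left(\left(4 - 180\right) - 361\right)^{2} = \left(-176 - 361\right)^{2} = \left(-537\right)^{2} = 288369$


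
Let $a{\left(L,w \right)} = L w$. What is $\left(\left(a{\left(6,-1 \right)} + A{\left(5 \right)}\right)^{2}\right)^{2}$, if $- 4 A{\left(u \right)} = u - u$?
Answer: $1296$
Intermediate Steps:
$A{\left(u \right)} = 0$ ($A{\left(u \right)} = - \frac{u - u}{4} = \left(- \frac{1}{4}\right) 0 = 0$)
$\left(\left(a{\left(6,-1 \right)} + A{\left(5 \right)}\right)^{2}\right)^{2} = \left(\left(6 \left(-1\right) + 0\right)^{2}\right)^{2} = \left(\left(-6 + 0\right)^{2}\right)^{2} = \left(\left(-6\right)^{2}\right)^{2} = 36^{2} = 1296$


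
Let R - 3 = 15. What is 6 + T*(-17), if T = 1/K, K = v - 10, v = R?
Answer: 31/8 ≈ 3.8750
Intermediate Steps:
R = 18 (R = 3 + 15 = 18)
v = 18
K = 8 (K = 18 - 10 = 8)
T = ⅛ (T = 1/8 = ⅛ ≈ 0.12500)
6 + T*(-17) = 6 + (⅛)*(-17) = 6 - 17/8 = 31/8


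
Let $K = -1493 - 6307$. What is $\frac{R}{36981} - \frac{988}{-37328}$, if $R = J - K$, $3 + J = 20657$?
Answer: $\frac{274667035}{345106692} \approx 0.79589$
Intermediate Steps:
$J = 20654$ ($J = -3 + 20657 = 20654$)
$K = -7800$
$R = 28454$ ($R = 20654 - -7800 = 20654 + 7800 = 28454$)
$\frac{R}{36981} - \frac{988}{-37328} = \frac{28454}{36981} - \frac{988}{-37328} = 28454 \cdot \frac{1}{36981} - - \frac{247}{9332} = \frac{28454}{36981} + \frac{247}{9332} = \frac{274667035}{345106692}$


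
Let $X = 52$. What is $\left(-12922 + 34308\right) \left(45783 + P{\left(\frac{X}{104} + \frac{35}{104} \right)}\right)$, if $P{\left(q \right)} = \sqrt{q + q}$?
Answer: $979115238 + \frac{10693 \sqrt{1131}}{13} \approx 9.7914 \cdot 10^{8}$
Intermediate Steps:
$P{\left(q \right)} = \sqrt{2} \sqrt{q}$ ($P{\left(q \right)} = \sqrt{2 q} = \sqrt{2} \sqrt{q}$)
$\left(-12922 + 34308\right) \left(45783 + P{\left(\frac{X}{104} + \frac{35}{104} \right)}\right) = \left(-12922 + 34308\right) \left(45783 + \sqrt{2} \sqrt{\frac{52}{104} + \frac{35}{104}}\right) = 21386 \left(45783 + \sqrt{2} \sqrt{52 \cdot \frac{1}{104} + 35 \cdot \frac{1}{104}}\right) = 21386 \left(45783 + \sqrt{2} \sqrt{\frac{1}{2} + \frac{35}{104}}\right) = 21386 \left(45783 + \sqrt{2} \sqrt{\frac{87}{104}}\right) = 21386 \left(45783 + \sqrt{2} \frac{\sqrt{2262}}{52}\right) = 21386 \left(45783 + \frac{\sqrt{1131}}{26}\right) = 979115238 + \frac{10693 \sqrt{1131}}{13}$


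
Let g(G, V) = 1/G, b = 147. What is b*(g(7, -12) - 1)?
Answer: -126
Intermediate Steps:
b*(g(7, -12) - 1) = 147*(1/7 - 1) = 147*(⅐ - 1) = 147*(-6/7) = -126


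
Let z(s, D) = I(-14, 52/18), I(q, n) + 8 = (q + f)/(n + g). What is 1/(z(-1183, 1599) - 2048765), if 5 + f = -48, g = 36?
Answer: -350/717071153 ≈ -4.8810e-7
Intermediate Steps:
f = -53 (f = -5 - 48 = -53)
I(q, n) = -8 + (-53 + q)/(36 + n) (I(q, n) = -8 + (q - 53)/(n + 36) = -8 + (-53 + q)/(36 + n))
z(s, D) = -3403/350 (z(s, D) = (-341 - 14 - 416/18)/(36 + 52/18) = (-341 - 14 - 416/18)/(36 + 52*(1/18)) = (-341 - 14 - 8*26/9)/(36 + 26/9) = (-341 - 14 - 208/9)/(350/9) = (9/350)*(-3403/9) = -3403/350)
1/(z(-1183, 1599) - 2048765) = 1/(-3403/350 - 2048765) = 1/(-717071153/350) = -350/717071153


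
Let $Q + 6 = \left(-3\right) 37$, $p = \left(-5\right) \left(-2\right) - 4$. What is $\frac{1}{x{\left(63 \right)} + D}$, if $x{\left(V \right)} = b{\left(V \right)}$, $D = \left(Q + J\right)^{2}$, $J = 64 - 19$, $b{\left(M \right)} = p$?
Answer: $\frac{1}{5190} \approx 0.00019268$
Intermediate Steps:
$p = 6$ ($p = 10 - 4 = 6$)
$Q = -117$ ($Q = -6 - 111 = -117$)
$b{\left(M \right)} = 6$
$J = 45$
$D = 5184$ ($D = \left(-117 + 45\right)^{2} = \left(-72\right)^{2} = 5184$)
$x{\left(V \right)} = 6$
$\frac{1}{x{\left(63 \right)} + D} = \frac{1}{6 + 5184} = \frac{1}{5190}$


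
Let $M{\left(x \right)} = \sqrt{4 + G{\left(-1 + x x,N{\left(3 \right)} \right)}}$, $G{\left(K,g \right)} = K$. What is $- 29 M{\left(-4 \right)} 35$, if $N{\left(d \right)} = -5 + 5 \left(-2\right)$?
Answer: $- 1015 \sqrt{19} \approx -4424.3$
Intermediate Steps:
$N{\left(d \right)} = -15$ ($N{\left(d \right)} = -5 - 10 = -15$)
$M{\left(x \right)} = \sqrt{3 + x^{2}}$ ($M{\left(x \right)} = \sqrt{4 + \left(-1 + x x\right)} = \sqrt{4 + \left(-1 + x^{2}\right)} = \sqrt{3 + x^{2}}$)
$- 29 M{\left(-4 \right)} 35 = - 29 \sqrt{3 + \left(-4\right)^{2}} \cdot 35 = - 29 \sqrt{3 + 16} \cdot 35 = - 29 \sqrt{19} \cdot 35 = - 1015 \sqrt{19}$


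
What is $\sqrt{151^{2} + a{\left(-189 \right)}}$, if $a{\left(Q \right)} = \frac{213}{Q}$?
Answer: $\frac{2 \sqrt{2513686}}{21} \approx 151.0$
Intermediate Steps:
$\sqrt{151^{2} + a{\left(-189 \right)}} = \sqrt{151^{2} + \frac{213}{-189}} = \sqrt{22801 + 213 \left(- \frac{1}{189}\right)} = \sqrt{22801 - \frac{71}{63}} = \sqrt{\frac{1436392}{63}} = \frac{2 \sqrt{2513686}}{21}$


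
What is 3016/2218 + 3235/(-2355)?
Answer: -7255/522339 ≈ -0.013889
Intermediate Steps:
3016/2218 + 3235/(-2355) = 3016*(1/2218) + 3235*(-1/2355) = 1508/1109 - 647/471 = -7255/522339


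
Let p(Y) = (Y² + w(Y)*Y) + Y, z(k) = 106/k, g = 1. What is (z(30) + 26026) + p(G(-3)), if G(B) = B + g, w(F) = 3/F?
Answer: 390518/15 ≈ 26035.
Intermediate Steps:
G(B) = 1 + B (G(B) = B + 1 = 1 + B)
p(Y) = 3 + Y + Y² (p(Y) = (Y² + (3/Y)*Y) + Y = (Y² + 3) + Y = (3 + Y²) + Y = 3 + Y + Y²)
(z(30) + 26026) + p(G(-3)) = (106/30 + 26026) + (3 + (1 - 3)*(1 + (1 - 3))) = (106*(1/30) + 26026) + (3 - 2*(1 - 2)) = (53/15 + 26026) + (3 - 2*(-1)) = 390443/15 + (3 + 2) = 390443/15 + 5 = 390518/15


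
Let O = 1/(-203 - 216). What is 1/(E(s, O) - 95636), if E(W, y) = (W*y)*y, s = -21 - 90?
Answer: -175561/16789951907 ≈ -1.0456e-5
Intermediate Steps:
O = -1/419 (O = 1/(-419) = -1/419 ≈ -0.0023866)
s = -111
E(W, y) = W*y²
1/(E(s, O) - 95636) = 1/(-111*(-1/419)² - 95636) = 1/(-111*1/175561 - 95636) = 1/(-111/175561 - 95636) = 1/(-16789951907/175561) = -175561/16789951907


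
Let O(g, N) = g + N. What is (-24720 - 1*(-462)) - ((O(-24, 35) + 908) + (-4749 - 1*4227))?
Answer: -16201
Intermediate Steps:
O(g, N) = N + g
(-24720 - 1*(-462)) - ((O(-24, 35) + 908) + (-4749 - 1*4227)) = (-24720 - 1*(-462)) - (((35 - 24) + 908) + (-4749 - 1*4227)) = (-24720 + 462) - ((11 + 908) + (-4749 - 4227)) = -24258 - (919 - 8976) = -24258 - 1*(-8057) = -24258 + 8057 = -16201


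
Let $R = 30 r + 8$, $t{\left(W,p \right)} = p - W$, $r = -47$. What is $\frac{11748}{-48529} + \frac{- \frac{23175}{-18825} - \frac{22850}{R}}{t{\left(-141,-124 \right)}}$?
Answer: $\frac{114536988320}{145158343343} \approx 0.78905$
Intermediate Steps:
$R = -1402$ ($R = 30 \left(-47\right) + 8 = -1410 + 8 = -1402$)
$\frac{11748}{-48529} + \frac{- \frac{23175}{-18825} - \frac{22850}{R}}{t{\left(-141,-124 \right)}} = \frac{11748}{-48529} + \frac{- \frac{23175}{-18825} - \frac{22850}{-1402}}{-124 - -141} = 11748 \left(- \frac{1}{48529}\right) + \frac{\left(-23175\right) \left(- \frac{1}{18825}\right) - - \frac{11425}{701}}{-124 + 141} = - \frac{11748}{48529} + \frac{\frac{309}{251} + \frac{11425}{701}}{17} = - \frac{11748}{48529} + \frac{3084284}{175951} \cdot \frac{1}{17} = - \frac{11748}{48529} + \frac{3084284}{2991167} = \frac{114536988320}{145158343343}$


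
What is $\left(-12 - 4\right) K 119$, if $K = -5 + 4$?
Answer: $1904$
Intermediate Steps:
$K = -1$
$\left(-12 - 4\right) K 119 = \left(-12 - 4\right) \left(-1\right) 119 = \left(-16\right) \left(-1\right) 119 = 16 \cdot 119 = 1904$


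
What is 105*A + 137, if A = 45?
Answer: 4862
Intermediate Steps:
105*A + 137 = 105*45 + 137 = 4725 + 137 = 4862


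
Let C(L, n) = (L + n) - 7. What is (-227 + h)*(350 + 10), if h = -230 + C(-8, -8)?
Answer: -172800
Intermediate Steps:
C(L, n) = -7 + L + n
h = -253 (h = -230 + (-7 - 8 - 8) = -230 - 23 = -253)
(-227 + h)*(350 + 10) = (-227 - 253)*(350 + 10) = -480*360 = -172800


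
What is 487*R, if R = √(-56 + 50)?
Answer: 487*I*√6 ≈ 1192.9*I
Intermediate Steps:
R = I*√6 (R = √(-6) = I*√6 ≈ 2.4495*I)
487*R = 487*(I*√6) = 487*I*√6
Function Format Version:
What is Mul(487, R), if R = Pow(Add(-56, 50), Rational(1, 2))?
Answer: Mul(487, I, Pow(6, Rational(1, 2))) ≈ Mul(1192.9, I)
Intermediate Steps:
R = Mul(I, Pow(6, Rational(1, 2))) (R = Pow(-6, Rational(1, 2)) = Mul(I, Pow(6, Rational(1, 2))) ≈ Mul(2.4495, I))
Mul(487, R) = Mul(487, Mul(I, Pow(6, Rational(1, 2)))) = Mul(487, I, Pow(6, Rational(1, 2)))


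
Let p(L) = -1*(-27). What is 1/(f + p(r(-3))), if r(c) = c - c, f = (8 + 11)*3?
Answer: 1/84 ≈ 0.011905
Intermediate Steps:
f = 57 (f = 19*3 = 57)
r(c) = 0
p(L) = 27
1/(f + p(r(-3))) = 1/(57 + 27) = 1/84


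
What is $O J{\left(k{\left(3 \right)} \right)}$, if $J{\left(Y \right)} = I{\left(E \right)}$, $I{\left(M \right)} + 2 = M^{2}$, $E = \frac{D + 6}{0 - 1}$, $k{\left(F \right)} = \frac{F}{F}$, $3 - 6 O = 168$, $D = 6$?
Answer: $-3905$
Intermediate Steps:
$O = - \frac{55}{2}$ ($O = \frac{1}{2} - 28 = - \frac{55}{2} \approx -27.5$)
$k{\left(F \right)} = 1$
$E = -12$ ($E = \frac{6 + 6}{0 - 1} = \frac{12}{-1} = 12 \left(-1\right) = -12$)
$I{\left(M \right)} = -2 + M^{2}$
$J{\left(Y \right)} = 142$ ($J{\left(Y \right)} = -2 + \left(-12\right)^{2} = -2 + 144 = 142$)
$O J{\left(k{\left(3 \right)} \right)} = \left(- \frac{55}{2}\right) 142 = -3905$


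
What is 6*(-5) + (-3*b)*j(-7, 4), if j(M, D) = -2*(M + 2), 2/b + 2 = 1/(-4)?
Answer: -10/3 ≈ -3.3333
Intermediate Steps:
b = -8/9 (b = 2/(-2 + 1/(-4)) = 2/(-2 - ¼) = 2/(-9/4) = 2*(-4/9) = -8/9 ≈ -0.88889)
j(M, D) = -4 - 2*M (j(M, D) = -2*(2 + M) = -4 - 2*M)
6*(-5) + (-3*b)*j(-7, 4) = 6*(-5) + (-3*(-8/9))*(-4 - 2*(-7)) = -30 + 8*(-4 + 14)/3 = -30 + (8/3)*10 = -30 + 80/3 = -10/3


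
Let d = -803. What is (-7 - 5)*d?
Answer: 9636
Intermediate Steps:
(-7 - 5)*d = (-7 - 5)*(-803) = -12*(-803) = 9636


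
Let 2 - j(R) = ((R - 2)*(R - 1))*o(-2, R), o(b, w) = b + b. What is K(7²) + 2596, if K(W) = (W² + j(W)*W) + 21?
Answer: 447292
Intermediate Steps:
o(b, w) = 2*b
j(R) = 2 + 4*(-1 + R)*(-2 + R) (j(R) = 2 - (R - 2)*(R - 1)*2*(-2) = 2 - (-2 + R)*(-1 + R)*(-4) = 2 - (-1 + R)*(-2 + R)*(-4) = 2 - (-4)*(-1 + R)*(-2 + R) = 2 + 4*(-1 + R)*(-2 + R))
K(W) = 21 + W² + W*(10 - 12*W + 4*W²) (K(W) = (W² + (10 - 12*W + 4*W²)*W) + 21 = (W² + W*(10 - 12*W + 4*W²)) + 21 = 21 + W² + W*(10 - 12*W + 4*W²))
K(7²) + 2596 = (21 - 11*(7²)² + 4*(7²)³ + 10*7²) + 2596 = (21 - 11*49² + 4*49³ + 10*49) + 2596 = (21 - 11*2401 + 4*117649 + 490) + 2596 = (21 - 26411 + 470596 + 490) + 2596 = 444696 + 2596 = 447292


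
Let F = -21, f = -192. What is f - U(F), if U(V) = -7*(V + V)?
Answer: -486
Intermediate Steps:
U(V) = -14*V
f - U(F) = -192 - (-14)*(-21) = -192 - 1*294 = -192 - 294 = -486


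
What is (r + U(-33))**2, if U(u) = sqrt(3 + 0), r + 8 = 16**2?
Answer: (248 + sqrt(3))**2 ≈ 62366.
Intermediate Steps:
r = 248 (r = -8 + 16**2 = -8 + 256 = 248)
U(u) = sqrt(3)
(r + U(-33))**2 = (248 + sqrt(3))**2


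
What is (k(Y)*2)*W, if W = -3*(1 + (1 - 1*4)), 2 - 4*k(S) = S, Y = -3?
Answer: 15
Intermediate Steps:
k(S) = ½ - S/4
W = 6 (W = -3*(1 + (1 - 4)) = -3*(1 - 3) = -3*(-2) = 6)
(k(Y)*2)*W = ((½ - ¼*(-3))*2)*6 = ((½ + ¾)*2)*6 = ((5/4)*2)*6 = (5/2)*6 = 15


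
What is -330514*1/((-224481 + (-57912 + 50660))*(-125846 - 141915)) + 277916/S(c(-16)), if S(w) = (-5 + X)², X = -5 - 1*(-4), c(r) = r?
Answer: 4311106623772801/558441538317 ≈ 7719.9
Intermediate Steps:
X = -1 (X = -5 + 4 = -1)
S(w) = 36 (S(w) = (-5 - 1)² = (-6)² = 36)
-330514*1/((-224481 + (-57912 + 50660))*(-125846 - 141915)) + 277916/S(c(-16)) = -330514*1/((-224481 + (-57912 + 50660))*(-125846 - 141915)) + 277916/36 = -330514*(-1/(267761*(-224481 - 7252))) + 277916*(1/36) = -330514/((-231733*(-267761))) + 69479/9 = -330514/62049059813 + 69479/9 = 4311106623772801/558441538317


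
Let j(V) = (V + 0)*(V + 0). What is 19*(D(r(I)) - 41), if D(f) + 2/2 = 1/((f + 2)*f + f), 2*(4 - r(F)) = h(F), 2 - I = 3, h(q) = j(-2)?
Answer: -7961/10 ≈ -796.10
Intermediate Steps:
j(V) = V² (j(V) = V*V = V²)
h(q) = 4 (h(q) = (-2)² = 4)
I = -1 (I = 2 - 1*3 = 2 - 3 = -1)
r(F) = 2 (r(F) = 4 - ½*4 = 4 - 2 = 2)
D(f) = -1 + 1/(f + f*(2 + f)) (D(f) = -1 + 1/((f + 2)*f + f) = -1 + 1/((2 + f)*f + f) = -1 + 1/(f*(2 + f) + f) = -1 + 1/(f + f*(2 + f)))
19*(D(r(I)) - 41) = 19*((1 - 1*2² - 3*2)/(2*(3 + 2)) - 41) = 19*((½)*(1 - 1*4 - 6)/5 - 41) = 19*((½)*(⅕)*(1 - 4 - 6) - 41) = 19*((½)*(⅕)*(-9) - 41) = 19*(-9/10 - 41) = 19*(-419/10) = -7961/10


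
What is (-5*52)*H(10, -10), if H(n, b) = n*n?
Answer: -26000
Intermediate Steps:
H(n, b) = n**2
(-5*52)*H(10, -10) = -5*52*10**2 = -260*100 = -26000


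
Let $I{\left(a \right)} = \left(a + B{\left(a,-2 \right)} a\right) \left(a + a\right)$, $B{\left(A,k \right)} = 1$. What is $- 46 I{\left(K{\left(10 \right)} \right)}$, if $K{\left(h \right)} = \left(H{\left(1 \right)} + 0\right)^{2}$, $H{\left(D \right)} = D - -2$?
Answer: $-14904$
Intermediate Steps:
$H{\left(D \right)} = 2 + D$ ($H{\left(D \right)} = D + 2 = 2 + D$)
$K{\left(h \right)} = 9$ ($K{\left(h \right)} = \left(\left(2 + 1\right) + 0\right)^{2} = \left(3 + 0\right)^{2} = 3^{2} = 9$)
$I{\left(a \right)} = 4 a^{2}$ ($I{\left(a \right)} = \left(a + 1 a\right) \left(a + a\right) = \left(a + a\right) 2 a = 2 a 2 a = 4 a^{2}$)
$- 46 I{\left(K{\left(10 \right)} \right)} = - 46 \cdot 4 \cdot 9^{2} = - 46 \cdot 4 \cdot 81 = \left(-46\right) 324 = -14904$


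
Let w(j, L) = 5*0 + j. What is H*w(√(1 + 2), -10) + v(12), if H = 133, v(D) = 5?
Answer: 5 + 133*√3 ≈ 235.36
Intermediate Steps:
w(j, L) = j (w(j, L) = 0 + j = j)
H*w(√(1 + 2), -10) + v(12) = 133*√(1 + 2) + 5 = 133*√3 + 5 = 5 + 133*√3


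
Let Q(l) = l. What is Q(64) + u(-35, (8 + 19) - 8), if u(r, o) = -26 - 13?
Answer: 25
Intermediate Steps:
u(r, o) = -39
Q(64) + u(-35, (8 + 19) - 8) = 64 - 39 = 25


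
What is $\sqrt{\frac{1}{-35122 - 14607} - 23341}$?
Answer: $\frac{i \sqrt{1160724590}}{223} \approx 152.78 i$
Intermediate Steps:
$\sqrt{\frac{1}{-35122 - 14607} - 23341} = \sqrt{\frac{1}{-49729} - 23341} = \sqrt{- \frac{1}{49729} - 23341} = \sqrt{- \frac{1160724590}{49729}} = \frac{i \sqrt{1160724590}}{223}$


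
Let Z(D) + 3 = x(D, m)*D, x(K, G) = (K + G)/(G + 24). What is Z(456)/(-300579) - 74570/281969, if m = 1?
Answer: -206364445641/706283000425 ≈ -0.29218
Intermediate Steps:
x(K, G) = (G + K)/(24 + G)
Z(D) = -3 + D*(1/25 + D/25) (Z(D) = -3 + ((1 + D)/(24 + 1))*D = -3 + ((1 + D)/25)*D = -3 + (1/25 + D/25)*D = -3 + D*(1/25 + D/25))
Z(456)/(-300579) - 74570/281969 = (-3 + (1/25)*456*(1 + 456))/(-300579) - 74570/281969 = (-3 + (1/25)*456*457)*(-1/300579) - 74570*1/281969 = (-3 + 208392/25)*(-1/300579) - 74570/281969 = (208317/25)*(-1/300579) - 74570/281969 = -69439/2504825 - 74570/281969 = -206364445641/706283000425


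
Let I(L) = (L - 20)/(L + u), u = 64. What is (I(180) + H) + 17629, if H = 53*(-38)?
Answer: 952555/61 ≈ 15616.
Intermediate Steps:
H = -2014
I(L) = (-20 + L)/(64 + L) (I(L) = (L - 20)/(L + 64) = (-20 + L)/(64 + L))
(I(180) + H) + 17629 = ((-20 + 180)/(64 + 180) - 2014) + 17629 = (160/244 - 2014) + 17629 = ((1/244)*160 - 2014) + 17629 = (40/61 - 2014) + 17629 = -122814/61 + 17629 = 952555/61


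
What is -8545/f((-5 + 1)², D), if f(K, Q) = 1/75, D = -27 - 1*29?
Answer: -640875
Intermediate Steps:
D = -56 (D = -27 - 29 = -56)
f(K, Q) = 1/75
-8545/f((-5 + 1)², D) = -8545/1/75 = -8545*75 = -640875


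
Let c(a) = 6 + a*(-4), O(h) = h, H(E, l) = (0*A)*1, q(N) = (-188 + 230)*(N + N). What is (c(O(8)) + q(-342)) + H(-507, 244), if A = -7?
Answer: -28754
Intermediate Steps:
q(N) = 84*N (q(N) = 42*(2*N) = 84*N)
H(E, l) = 0 (H(E, l) = (0*(-7))*1 = 0*1 = 0)
c(a) = 6 - 4*a
(c(O(8)) + q(-342)) + H(-507, 244) = ((6 - 4*8) + 84*(-342)) + 0 = ((6 - 32) - 28728) + 0 = (-26 - 28728) + 0 = -28754 + 0 = -28754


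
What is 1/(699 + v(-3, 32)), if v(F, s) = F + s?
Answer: 1/728 ≈ 0.0013736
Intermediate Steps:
1/(699 + v(-3, 32)) = 1/(699 + (-3 + 32)) = 1/(699 + 29) = 1/728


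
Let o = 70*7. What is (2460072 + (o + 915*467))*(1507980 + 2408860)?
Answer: 11311312980280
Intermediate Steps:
o = 490
(2460072 + (o + 915*467))*(1507980 + 2408860) = (2460072 + (490 + 915*467))*(1507980 + 2408860) = (2460072 + (490 + 427305))*3916840 = (2460072 + 427795)*3916840 = 2887867*3916840 = 11311312980280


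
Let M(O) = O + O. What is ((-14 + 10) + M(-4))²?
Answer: 144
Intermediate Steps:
M(O) = 2*O
((-14 + 10) + M(-4))² = ((-14 + 10) + 2*(-4))² = (-4 - 8)² = (-12)² = 144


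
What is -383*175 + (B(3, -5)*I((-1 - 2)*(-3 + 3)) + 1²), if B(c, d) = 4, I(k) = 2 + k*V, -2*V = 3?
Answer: -67016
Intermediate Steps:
V = -3/2 (V = -½*3 = -3/2 ≈ -1.5000)
I(k) = 2 - 3*k/2 (I(k) = 2 + k*(-3/2) = 2 - 3*k/2)
-383*175 + (B(3, -5)*I((-1 - 2)*(-3 + 3)) + 1²) = -383*175 + (4*(2 - 3*(-1 - 2)*(-3 + 3)/2) + 1²) = -67025 + (4*(2 - (-9)*0/2) + 1) = -67025 + (4*(2 - 3/2*0) + 1) = -67025 + (4*(2 + 0) + 1) = -67025 + (4*2 + 1) = -67025 + (8 + 1) = -67025 + 9 = -67016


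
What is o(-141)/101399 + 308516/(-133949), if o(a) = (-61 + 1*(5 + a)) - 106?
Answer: -31323800431/13582294651 ≈ -2.3062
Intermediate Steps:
o(a) = -162 + a (o(a) = (-61 + (5 + a)) - 106 = (-56 + a) - 106 = -162 + a)
o(-141)/101399 + 308516/(-133949) = (-162 - 141)/101399 + 308516/(-133949) = -303*1/101399 + 308516*(-1/133949) = -303/101399 - 308516/133949 = -31323800431/13582294651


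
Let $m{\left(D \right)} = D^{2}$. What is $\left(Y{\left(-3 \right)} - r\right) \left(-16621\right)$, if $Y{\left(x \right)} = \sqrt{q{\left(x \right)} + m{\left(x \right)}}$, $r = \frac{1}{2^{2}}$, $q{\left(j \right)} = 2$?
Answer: $\frac{16621}{4} - 16621 \sqrt{11} \approx -50970.0$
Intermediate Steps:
$r = \frac{1}{4} \approx 0.25$
$Y{\left(x \right)} = \sqrt{2 + x^{2}}$
$\left(Y{\left(-3 \right)} - r\right) \left(-16621\right) = \left(\sqrt{2 + \left(-3\right)^{2}} - \frac{1}{4}\right) \left(-16621\right) = \left(\sqrt{2 + 9} - \frac{1}{4}\right) \left(-16621\right) = \left(\sqrt{11} - \frac{1}{4}\right) \left(-16621\right) = \left(- \frac{1}{4} + \sqrt{11}\right) \left(-16621\right) = \frac{16621}{4} - 16621 \sqrt{11}$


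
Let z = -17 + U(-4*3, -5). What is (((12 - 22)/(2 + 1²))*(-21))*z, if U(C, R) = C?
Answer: -2030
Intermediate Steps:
z = -29 (z = -17 - 4*3 = -17 - 12 = -29)
(((12 - 22)/(2 + 1²))*(-21))*z = (((12 - 22)/(2 + 1²))*(-21))*(-29) = (-10/(2 + 1)*(-21))*(-29) = (-10/3*(-21))*(-29) = (-10*⅓*(-21))*(-29) = -10/3*(-21)*(-29) = 70*(-29) = -2030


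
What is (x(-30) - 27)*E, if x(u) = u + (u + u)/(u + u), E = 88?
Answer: -4928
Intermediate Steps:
x(u) = 1 + u (x(u) = u + (2*u)/((2*u)) = u + (2*u)*(1/(2*u)) = u + 1 = 1 + u)
(x(-30) - 27)*E = ((1 - 30) - 27)*88 = (-29 - 27)*88 = -56*88 = -4928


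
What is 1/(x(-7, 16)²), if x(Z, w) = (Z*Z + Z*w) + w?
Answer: 1/2209 ≈ 0.00045269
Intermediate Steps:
x(Z, w) = w + Z² + Z*w (x(Z, w) = (Z² + Z*w) + w = w + Z² + Z*w)
1/(x(-7, 16)²) = 1/((16 + (-7)² - 7*16)²) = 1/((16 + 49 - 112)²) = 1/((-47)²) = 1/2209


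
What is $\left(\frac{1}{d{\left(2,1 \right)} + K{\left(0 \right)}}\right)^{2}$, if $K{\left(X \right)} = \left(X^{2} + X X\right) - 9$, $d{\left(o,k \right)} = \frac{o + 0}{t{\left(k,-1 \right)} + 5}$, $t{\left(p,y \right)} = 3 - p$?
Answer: $\frac{49}{3721} \approx 0.013168$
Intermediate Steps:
$d{\left(o,k \right)} = \frac{o}{8 - k}$ ($d{\left(o,k \right)} = \frac{o + 0}{\left(3 - k\right) + 5} = \frac{o}{8 - k}$)
$K{\left(X \right)} = -9 + 2 X^{2}$ ($K{\left(X \right)} = \left(X^{2} + X^{2}\right) - 9 = 2 X^{2} - 9 = -9 + 2 X^{2}$)
$\left(\frac{1}{d{\left(2,1 \right)} + K{\left(0 \right)}}\right)^{2} = \left(\frac{1}{\left(-1\right) 2 \frac{1}{-8 + 1} - \left(9 - 2 \cdot 0^{2}\right)}\right)^{2} = \left(\frac{1}{\left(-1\right) 2 \frac{1}{-7} + \left(-9 + 2 \cdot 0\right)}\right)^{2} = \left(\frac{1}{\left(-1\right) 2 \left(- \frac{1}{7}\right) + \left(-9 + 0\right)}\right)^{2} = \left(\frac{1}{\frac{2}{7} - 9}\right)^{2} = \left(\frac{1}{- \frac{61}{7}}\right)^{2} = \left(- \frac{7}{61}\right)^{2} = \frac{49}{3721}$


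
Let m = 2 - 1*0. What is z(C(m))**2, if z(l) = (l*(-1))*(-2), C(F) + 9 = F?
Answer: 196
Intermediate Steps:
m = 2 (m = 2 + 0 = 2)
C(F) = -9 + F
z(l) = 2*l (z(l) = -l*(-2) = 2*l)
z(C(m))**2 = (2*(-9 + 2))**2 = (2*(-7))**2 = (-14)**2 = 196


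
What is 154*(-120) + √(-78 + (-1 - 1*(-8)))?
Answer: -18480 + I*√71 ≈ -18480.0 + 8.4261*I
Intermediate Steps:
154*(-120) + √(-78 + (-1 - 1*(-8))) = -18480 + √(-78 + (-1 + 8)) = -18480 + √(-78 + 7) = -18480 + √(-71) = -18480 + I*√71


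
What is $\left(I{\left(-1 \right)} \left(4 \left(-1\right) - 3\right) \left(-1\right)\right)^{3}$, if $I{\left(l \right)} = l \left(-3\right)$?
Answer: $9261$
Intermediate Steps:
$I{\left(l \right)} = - 3 l$
$\left(I{\left(-1 \right)} \left(4 \left(-1\right) - 3\right) \left(-1\right)\right)^{3} = \left(\left(-3\right) \left(-1\right) \left(4 \left(-1\right) - 3\right) \left(-1\right)\right)^{3} = \left(3 \left(-4 - 3\right) \left(-1\right)\right)^{3} = \left(3 \left(-7\right) \left(-1\right)\right)^{3} = \left(\left(-21\right) \left(-1\right)\right)^{3} = 21^{3} = 9261$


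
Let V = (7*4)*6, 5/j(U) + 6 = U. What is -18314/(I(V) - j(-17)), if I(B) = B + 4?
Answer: -421222/3961 ≈ -106.34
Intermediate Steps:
j(U) = 5/(-6 + U)
V = 168 (V = 28*6 = 168)
I(B) = 4 + B
-18314/(I(V) - j(-17)) = -18314/((4 + 168) - 5/(-6 - 17)) = -18314/(172 - 5/(-23)) = -18314/(172 - 5*(-1)/23) = -18314/(172 - 1*(-5/23)) = -18314/(172 + 5/23) = -18314/3961/23 = -18314*23/3961 = -421222/3961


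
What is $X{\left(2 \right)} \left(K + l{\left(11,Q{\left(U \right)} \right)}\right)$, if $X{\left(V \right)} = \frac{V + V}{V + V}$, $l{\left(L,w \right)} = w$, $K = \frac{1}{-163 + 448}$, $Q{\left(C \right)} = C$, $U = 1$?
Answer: $\frac{286}{285} \approx 1.0035$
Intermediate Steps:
$K = \frac{1}{285} \approx 0.0035088$
$X{\left(V \right)} = 1$ ($X{\left(V \right)} = \frac{2 V}{2 V} = 2 V \frac{1}{2 V} = 1$)
$X{\left(2 \right)} \left(K + l{\left(11,Q{\left(U \right)} \right)}\right) = 1 \left(\frac{1}{285} + 1\right) = 1 \cdot \frac{286}{285} = \frac{286}{285}$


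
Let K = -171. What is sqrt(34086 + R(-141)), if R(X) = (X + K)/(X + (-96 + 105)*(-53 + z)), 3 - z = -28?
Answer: sqrt(435255886)/113 ≈ 184.63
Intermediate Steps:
z = 31 (z = 3 - 1*(-28) = 3 + 28 = 31)
R(X) = (-171 + X)/(-198 + X) (R(X) = (X - 171)/(X + (-96 + 105)*(-53 + 31)) = (-171 + X)/(X + 9*(-22)) = (-171 + X)/(X - 198) = (-171 + X)/(-198 + X))
sqrt(34086 + R(-141)) = sqrt(34086 + (-171 - 141)/(-198 - 141)) = sqrt(34086 - 312/(-339)) = sqrt(34086 - 1/339*(-312)) = sqrt(34086 + 104/113) = sqrt(3851822/113) = sqrt(435255886)/113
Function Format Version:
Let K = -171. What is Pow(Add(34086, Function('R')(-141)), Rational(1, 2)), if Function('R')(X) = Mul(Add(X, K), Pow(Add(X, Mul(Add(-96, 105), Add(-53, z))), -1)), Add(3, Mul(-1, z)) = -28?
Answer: Mul(Rational(1, 113), Pow(435255886, Rational(1, 2))) ≈ 184.63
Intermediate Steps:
z = 31 (z = Add(3, Mul(-1, -28)) = Add(3, 28) = 31)
Function('R')(X) = Mul(Pow(Add(-198, X), -1), Add(-171, X)) (Function('R')(X) = Mul(Add(X, -171), Pow(Add(X, Mul(Add(-96, 105), Add(-53, 31))), -1)) = Mul(Add(-171, X), Pow(Add(X, Mul(9, -22)), -1)) = Mul(Add(-171, X), Pow(Add(X, -198), -1)) = Mul(Add(-171, X), Pow(Add(-198, X), -1)) = Mul(Pow(Add(-198, X), -1), Add(-171, X)))
Pow(Add(34086, Function('R')(-141)), Rational(1, 2)) = Pow(Add(34086, Mul(Pow(Add(-198, -141), -1), Add(-171, -141))), Rational(1, 2)) = Pow(Add(34086, Mul(Pow(-339, -1), -312)), Rational(1, 2)) = Pow(Add(34086, Mul(Rational(-1, 339), -312)), Rational(1, 2)) = Pow(Add(34086, Rational(104, 113)), Rational(1, 2)) = Pow(Rational(3851822, 113), Rational(1, 2)) = Mul(Rational(1, 113), Pow(435255886, Rational(1, 2)))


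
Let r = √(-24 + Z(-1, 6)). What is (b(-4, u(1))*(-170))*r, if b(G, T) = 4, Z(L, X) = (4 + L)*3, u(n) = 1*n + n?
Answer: -680*I*√15 ≈ -2633.6*I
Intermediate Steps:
u(n) = 2*n (u(n) = n + n = 2*n)
Z(L, X) = 12 + 3*L
r = I*√15 (r = √(-24 + (12 + 3*(-1))) = √(-24 + (12 - 3)) = √(-24 + 9) = √(-15) = I*√15 ≈ 3.873*I)
(b(-4, u(1))*(-170))*r = (4*(-170))*(I*√15) = -680*I*√15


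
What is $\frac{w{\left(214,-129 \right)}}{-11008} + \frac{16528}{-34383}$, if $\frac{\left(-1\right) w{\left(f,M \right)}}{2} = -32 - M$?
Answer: $- \frac{87634961}{189244032} \approx -0.46308$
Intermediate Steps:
$w{\left(f,M \right)} = 64 + 2 M$ ($w{\left(f,M \right)} = - 2 \left(-32 - M\right) = 64 + 2 M$)
$\frac{w{\left(214,-129 \right)}}{-11008} + \frac{16528}{-34383} = \frac{64 + 2 \left(-129\right)}{-11008} + \frac{16528}{-34383} = \left(64 - 258\right) \left(- \frac{1}{11008}\right) + 16528 \left(- \frac{1}{34383}\right) = \left(-194\right) \left(- \frac{1}{11008}\right) - \frac{16528}{34383} = \frac{97}{5504} - \frac{16528}{34383} = - \frac{87634961}{189244032}$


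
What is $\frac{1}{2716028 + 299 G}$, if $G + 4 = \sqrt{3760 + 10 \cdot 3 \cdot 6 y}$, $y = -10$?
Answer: $\frac{339354}{921267195283} - \frac{2093 \sqrt{10}}{3685068781132} \approx 3.6656 \cdot 10^{-7}$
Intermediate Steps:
$G = -4 + 14 \sqrt{10}$ ($G = -4 + \sqrt{3760 + 10 \cdot 3 \cdot 6 \left(-10\right)} = -4 + \sqrt{3760 + 10 \cdot 18 \left(-10\right)} = -4 + \sqrt{3760 + 180 \left(-10\right)} = -4 + \sqrt{3760 - 1800} = -4 + \sqrt{1960} = -4 + 14 \sqrt{10} \approx 40.272$)
$\frac{1}{2716028 + 299 G} = \frac{1}{2716028 + 299 \left(-4 + 14 \sqrt{10}\right)} = \frac{1}{2716028 - \left(1196 - 4186 \sqrt{10}\right)} = \frac{1}{2714832 + 4186 \sqrt{10}}$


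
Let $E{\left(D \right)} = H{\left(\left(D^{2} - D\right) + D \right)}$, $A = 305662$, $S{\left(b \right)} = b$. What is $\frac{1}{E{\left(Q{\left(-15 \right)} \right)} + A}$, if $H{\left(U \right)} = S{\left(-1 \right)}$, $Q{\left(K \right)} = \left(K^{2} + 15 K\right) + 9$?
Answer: $\frac{1}{305661} \approx 3.2716 \cdot 10^{-6}$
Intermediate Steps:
$Q{\left(K \right)} = 9 + K^{2} + 15 K$
$H{\left(U \right)} = -1$
$E{\left(D \right)} = -1$
$\frac{1}{E{\left(Q{\left(-15 \right)} \right)} + A} = \frac{1}{-1 + 305662} = \frac{1}{305661}$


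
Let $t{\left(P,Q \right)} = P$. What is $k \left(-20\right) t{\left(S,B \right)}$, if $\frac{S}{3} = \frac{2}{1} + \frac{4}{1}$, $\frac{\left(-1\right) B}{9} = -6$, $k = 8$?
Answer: $-2880$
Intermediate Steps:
$B = 54$ ($B = \left(-9\right) \left(-6\right) = 54$)
$S = 18$ ($S = 3 \left(\frac{2}{1} + \frac{4}{1}\right) = 3 \left(2 \cdot 1 + 4 \cdot 1\right) = 3 \left(2 + 4\right) = 3 \cdot 6 = 18$)
$k \left(-20\right) t{\left(S,B \right)} = 8 \left(-20\right) 18 = \left(-160\right) 18 = -2880$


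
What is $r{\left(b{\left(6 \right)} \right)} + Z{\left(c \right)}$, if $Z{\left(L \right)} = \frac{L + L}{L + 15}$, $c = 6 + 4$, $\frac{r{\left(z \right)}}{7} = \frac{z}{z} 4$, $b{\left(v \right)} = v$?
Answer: $\frac{144}{5} \approx 28.8$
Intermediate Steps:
$r{\left(z \right)} = 28$ ($r{\left(z \right)} = 7 \frac{z}{z} 4 = 7 \cdot 1 \cdot 4 = 7 \cdot 4 = 28$)
$c = 10$
$Z{\left(L \right)} = \frac{2 L}{15 + L}$
$r{\left(b{\left(6 \right)} \right)} + Z{\left(c \right)} = 28 + 2 \cdot 10 \frac{1}{15 + 10} = 28 + 2 \cdot 10 \cdot \frac{1}{25} = 28 + \frac{4}{5} = \frac{144}{5}$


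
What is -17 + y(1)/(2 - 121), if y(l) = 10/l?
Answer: -2033/119 ≈ -17.084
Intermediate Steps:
-17 + y(1)/(2 - 121) = -17 + (10/1)/(2 - 121) = -17 + (10*1)/(-119) = -17 - 1/119*10 = -17 - 10/119 = -2033/119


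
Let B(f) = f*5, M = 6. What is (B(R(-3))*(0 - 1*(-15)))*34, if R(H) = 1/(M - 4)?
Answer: 1275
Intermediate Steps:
R(H) = 1/2 (R(H) = 1/(6 - 4) = 1/2)
B(f) = 5*f
(B(R(-3))*(0 - 1*(-15)))*34 = ((5*(1/2))*(0 - 1*(-15)))*34 = (5*(0 + 15)/2)*34 = ((5/2)*15)*34 = (75/2)*34 = 1275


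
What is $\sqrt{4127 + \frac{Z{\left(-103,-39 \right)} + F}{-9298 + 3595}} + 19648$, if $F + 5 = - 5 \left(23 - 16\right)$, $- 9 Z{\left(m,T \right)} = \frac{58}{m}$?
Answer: $19648 + \frac{\sqrt{12816189133112181}}{1762227} \approx 19712.0$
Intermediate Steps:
$Z{\left(m,T \right)} = - \frac{58}{9 m}$ ($Z{\left(m,T \right)} = - \frac{58 \frac{1}{m}}{9} = - \frac{58}{9 m}$)
$F = -40$ ($F = -5 - 5 \left(23 - 16\right) = -5 - 35 = -40$)
$\sqrt{4127 + \frac{Z{\left(-103,-39 \right)} + F}{-9298 + 3595}} + 19648 = \sqrt{4127 + \frac{- \frac{58}{9 \left(-103\right)} - 40}{-9298 + 3595}} + 19648 = \sqrt{4127 + \frac{\left(- \frac{58}{9}\right) \left(- \frac{1}{103}\right) - 40}{-5703}} + 19648 = \sqrt{4127 + \left(\frac{58}{927} - 40\right) \left(- \frac{1}{5703}\right)} + 19648 = \sqrt{4127 - - \frac{37022}{5286681}} + 19648 = \sqrt{4127 + \frac{37022}{5286681}} + 19648 = \sqrt{\frac{21818169509}{5286681}} + 19648 = \frac{\sqrt{12816189133112181}}{1762227} + 19648 = 19648 + \frac{\sqrt{12816189133112181}}{1762227}$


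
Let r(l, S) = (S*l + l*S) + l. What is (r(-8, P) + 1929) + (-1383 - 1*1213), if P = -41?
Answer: -19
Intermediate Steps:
r(l, S) = l + 2*S*l (r(l, S) = (S*l + S*l) + l = 2*S*l + l = l + 2*S*l)
(r(-8, P) + 1929) + (-1383 - 1*1213) = (-8*(1 + 2*(-41)) + 1929) + (-1383 - 1*1213) = (-8*(1 - 82) + 1929) + (-1383 - 1213) = (-8*(-81) + 1929) - 2596 = (648 + 1929) - 2596 = 2577 - 2596 = -19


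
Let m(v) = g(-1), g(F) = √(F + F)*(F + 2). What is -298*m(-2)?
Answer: -298*I*√2 ≈ -421.44*I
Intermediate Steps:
g(F) = √2*√F*(2 + F) (g(F) = √(2*F)*(2 + F) = (√2*√F)*(2 + F) = √2*√F*(2 + F))
m(v) = I*√2 (m(v) = √2*√(-1)*(2 - 1) = √2*I*1 = I*√2)
-298*m(-2) = -298*I*√2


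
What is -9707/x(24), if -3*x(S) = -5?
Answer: -29121/5 ≈ -5824.2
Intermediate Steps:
x(S) = 5/3 (x(S) = -1/3*(-5) = 5/3)
-9707/x(24) = -9707/5/3 = -9707*3/5 = -29121/5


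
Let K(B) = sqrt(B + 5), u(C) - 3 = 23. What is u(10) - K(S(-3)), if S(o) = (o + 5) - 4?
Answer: 26 - sqrt(3) ≈ 24.268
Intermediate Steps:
S(o) = 1 + o (S(o) = (5 + o) - 4 = 1 + o)
u(C) = 26 (u(C) = 3 + 23 = 26)
K(B) = sqrt(5 + B)
u(10) - K(S(-3)) = 26 - sqrt(5 + (1 - 3)) = 26 - sqrt(5 - 2) = 26 - sqrt(3)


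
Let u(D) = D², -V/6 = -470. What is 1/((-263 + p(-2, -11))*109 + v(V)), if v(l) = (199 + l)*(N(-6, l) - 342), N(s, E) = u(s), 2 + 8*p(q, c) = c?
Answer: -8/7621265 ≈ -1.0497e-6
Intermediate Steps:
V = 2820 (V = -6*(-470) = 2820)
p(q, c) = -¼ + c/8
N(s, E) = s²
v(l) = -60894 - 306*l (v(l) = (199 + l)*((-6)² - 342) = (199 + l)*(36 - 342) = (199 + l)*(-306) = -60894 - 306*l)
1/((-263 + p(-2, -11))*109 + v(V)) = 1/((-263 + (-¼ + (⅛)*(-11)))*109 + (-60894 - 306*2820)) = 1/((-263 + (-¼ - 11/8))*109 + (-60894 - 862920)) = 1/((-263 - 13/8)*109 - 923814) = 1/(-2117/8*109 - 923814) = 1/(-230753/8 - 923814) = 1/(-7621265/8) = -8/7621265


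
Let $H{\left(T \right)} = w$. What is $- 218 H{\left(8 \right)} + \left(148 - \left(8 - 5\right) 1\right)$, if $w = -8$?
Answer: $1889$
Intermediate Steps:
$H{\left(T \right)} = -8$
$- 218 H{\left(8 \right)} + \left(148 - \left(8 - 5\right) 1\right) = \left(-218\right) \left(-8\right) + \left(148 - \left(8 - 5\right) 1\right) = 1744 + \left(148 - 3 \cdot 1\right) = 1744 + \left(148 - 3\right) = 1744 + 145 = 1889$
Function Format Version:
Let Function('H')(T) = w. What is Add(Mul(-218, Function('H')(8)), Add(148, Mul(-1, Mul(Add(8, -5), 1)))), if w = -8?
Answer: 1889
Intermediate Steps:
Function('H')(T) = -8
Add(Mul(-218, Function('H')(8)), Add(148, Mul(-1, Mul(Add(8, -5), 1)))) = Add(Mul(-218, -8), Add(148, Mul(-1, Mul(Add(8, -5), 1)))) = Add(1744, Add(148, Mul(-1, Mul(3, 1)))) = Add(1744, Add(148, Mul(-1, 3))) = Add(1744, Add(148, -3)) = Add(1744, 145) = 1889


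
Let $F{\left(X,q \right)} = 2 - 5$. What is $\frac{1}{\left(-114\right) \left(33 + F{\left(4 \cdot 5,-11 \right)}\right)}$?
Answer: $- \frac{1}{3420} \approx -0.0002924$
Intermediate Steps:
$F{\left(X,q \right)} = -3$
$\frac{1}{\left(-114\right) \left(33 + F{\left(4 \cdot 5,-11 \right)}\right)} = \frac{1}{\left(-114\right) \left(33 - 3\right)} = \frac{1}{\left(-114\right) 30} = \frac{1}{-3420} = - \frac{1}{3420}$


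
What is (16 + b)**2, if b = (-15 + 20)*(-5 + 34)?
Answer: 25921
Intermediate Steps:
b = 145 (b = 5*29 = 145)
(16 + b)**2 = (16 + 145)**2 = 161**2 = 25921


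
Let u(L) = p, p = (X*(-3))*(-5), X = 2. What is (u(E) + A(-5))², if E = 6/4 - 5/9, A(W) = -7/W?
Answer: 24649/25 ≈ 985.96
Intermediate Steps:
p = 30 (p = (2*(-3))*(-5) = -6*(-5) = 30)
E = 17/18 (E = 6*(¼) - 5*⅑ = 3/2 - 5/9 = 17/18 ≈ 0.94444)
u(L) = 30
(u(E) + A(-5))² = (30 - 7/(-5))² = (30 - 7*(-⅕))² = (30 + 7/5)² = (157/5)² = 24649/25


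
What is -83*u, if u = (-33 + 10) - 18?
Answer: 3403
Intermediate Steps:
u = -41 (u = -23 - 18 = -41)
-83*u = -83*(-41) = 3403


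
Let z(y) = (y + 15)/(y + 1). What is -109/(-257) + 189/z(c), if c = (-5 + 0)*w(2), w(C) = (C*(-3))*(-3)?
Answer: 1443724/6425 ≈ 224.70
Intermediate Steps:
w(C) = 9*C (w(C) = -3*C*(-3) = 9*C)
c = -90 (c = (-5 + 0)*(9*2) = -5*18 = -90)
z(y) = (15 + y)/(1 + y)
-109/(-257) + 189/z(c) = -109/(-257) + 189/(((15 - 90)/(1 - 90))) = -109*(-1/257) + 189/((-75/(-89))) = 109/257 + 189/((-1/89*(-75))) = 109/257 + 189/(75/89) = 109/257 + 189*(89/75) = 109/257 + 5607/25 = 1443724/6425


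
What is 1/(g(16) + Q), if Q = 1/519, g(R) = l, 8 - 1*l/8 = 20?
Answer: -519/49823 ≈ -0.010417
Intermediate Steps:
l = -96 (l = 64 - 8*20 = 64 - 160 = -96)
g(R) = -96
Q = 1/519 ≈ 0.0019268
1/(g(16) + Q) = 1/(-96 + 1/519) = 1/(-49823/519) = -519/49823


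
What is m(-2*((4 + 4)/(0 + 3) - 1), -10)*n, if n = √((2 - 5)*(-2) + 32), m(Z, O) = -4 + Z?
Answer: -22*√38/3 ≈ -45.206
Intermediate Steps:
n = √38 (n = √(-3*(-2) + 32) = √(6 + 32) = √38 ≈ 6.1644)
m(-2*((4 + 4)/(0 + 3) - 1), -10)*n = (-4 - 2*((4 + 4)/(0 + 3) - 1))*√38 = (-4 - 2*(8/3 - 1))*√38 = (-4 - 2*5/3)*√38 = (-4 - 10/3)*√38 = -22*√38/3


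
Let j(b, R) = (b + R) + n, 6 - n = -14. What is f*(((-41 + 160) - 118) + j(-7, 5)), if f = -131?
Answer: -2489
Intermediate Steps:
n = 20 (n = 6 - 1*(-14) = 6 + 14 = 20)
j(b, R) = 20 + R + b (j(b, R) = (b + R) + 20 = (R + b) + 20 = 20 + R + b)
f*(((-41 + 160) - 118) + j(-7, 5)) = -131*(((-41 + 160) - 118) + (20 + 5 - 7)) = -131*((119 - 118) + 18) = -131*(1 + 18) = -131*19 = -2489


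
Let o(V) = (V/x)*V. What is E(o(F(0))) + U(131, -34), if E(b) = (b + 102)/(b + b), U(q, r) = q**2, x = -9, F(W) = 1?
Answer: 33405/2 ≈ 16703.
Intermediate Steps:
o(V) = -V**2/9 (o(V) = (V/(-9))*V = (V*(-1/9))*V = (-V/9)*V = -V**2/9)
E(b) = (102 + b)/(2*b) (E(b) = (102 + b)/((2*b)) = (102 + b)*(1/(2*b)) = (102 + b)/(2*b))
E(o(F(0))) + U(131, -34) = (102 - 1/9*1**2)/(2*((-1/9*1**2))) + 131**2 = (102 - 1/9*1)/(2*((-1/9*1))) + 17161 = (102 - 1/9)/(2*(-1/9)) + 17161 = (1/2)*(-9)*(917/9) + 17161 = -917/2 + 17161 = 33405/2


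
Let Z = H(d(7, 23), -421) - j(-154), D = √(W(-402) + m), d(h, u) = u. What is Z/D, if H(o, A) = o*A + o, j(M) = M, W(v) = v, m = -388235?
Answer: 9506*I*√388637/388637 ≈ 15.248*I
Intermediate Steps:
D = I*√388637 (D = √(-402 - 388235) = √(-388637) = I*√388637 ≈ 623.41*I)
H(o, A) = o + A*o (H(o, A) = A*o + o = o + A*o)
Z = -9506 (Z = 23*(1 - 421) - 1*(-154) = 23*(-420) + 154 = -9660 + 154 = -9506)
Z/D = -9506*(-I*√388637/388637) = -(-9506)*I*√388637/388637 = 9506*I*√388637/388637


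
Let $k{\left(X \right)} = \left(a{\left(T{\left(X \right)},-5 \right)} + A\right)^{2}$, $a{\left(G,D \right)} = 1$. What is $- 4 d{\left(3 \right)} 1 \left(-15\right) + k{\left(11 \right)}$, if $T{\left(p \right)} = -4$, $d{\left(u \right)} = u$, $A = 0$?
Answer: $181$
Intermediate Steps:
$k{\left(X \right)} = 1$ ($k{\left(X \right)} = \left(1 + 0\right)^{2} = 1^{2} = 1$)
$- 4 d{\left(3 \right)} 1 \left(-15\right) + k{\left(11 \right)} = \left(-4\right) 3 \cdot 1 \left(-15\right) + 1 = \left(-12\right) 1 \left(-15\right) + 1 = \left(-12\right) \left(-15\right) + 1 = 180 + 1 = 181$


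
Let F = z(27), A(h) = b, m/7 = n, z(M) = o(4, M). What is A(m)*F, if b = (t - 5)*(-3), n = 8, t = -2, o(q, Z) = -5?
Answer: -105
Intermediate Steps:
z(M) = -5
m = 56 (m = 7*8 = 56)
b = 21 (b = (-2 - 5)*(-3) = -7*(-3) = 21)
A(h) = 21
F = -5
A(m)*F = 21*(-5) = -105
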